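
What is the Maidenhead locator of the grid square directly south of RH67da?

Latitude subsquare a = 0; −1 → -1, wraps to 23 = x, carry into square.
Latitude square 7; −1 → 6.
The longitude characters are unchanged.

RH66dx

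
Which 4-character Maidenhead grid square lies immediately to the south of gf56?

GF55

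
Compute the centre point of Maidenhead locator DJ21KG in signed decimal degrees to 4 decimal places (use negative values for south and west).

1.2708, -115.1250

Field D=3, J=9: +3·20° lon, +9·10° lat → SW at lon -120°, lat 0°.
Square 2, 1: +2·2° lon, +1·1° lat → SW at lon -116°, lat 1°.
Subsquare k=10, g=6: +10·0.0833333° lon, +6·0.0416667° lat → SW at lon -115.167°, lat 1.25°.
Cell spans 0.0833333° lon × 0.0416667° lat. Centre is SW corner plus half of each.
latitude 1.2708, longitude -115.1250.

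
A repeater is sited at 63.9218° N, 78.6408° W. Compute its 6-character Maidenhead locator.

Add 180° to longitude and 90° to latitude: 101.3592, 153.9218.
Field: lon ⌊101.3592/20⌋ = 5 → F; lat ⌊153.9218/10⌋ = 15 → P.
Square: lon ⌊1.3592/2⌋ = 0; lat ⌊3.9218/1⌋ = 3.
Subsquare: lon ⌊1.3592/0.0833333⌋ = 16 → q; lat ⌊0.9218/0.0416667⌋ = 22 → w.

FP03qw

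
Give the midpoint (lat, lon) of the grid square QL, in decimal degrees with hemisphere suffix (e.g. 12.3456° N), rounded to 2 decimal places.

25.00° N, 150.00° E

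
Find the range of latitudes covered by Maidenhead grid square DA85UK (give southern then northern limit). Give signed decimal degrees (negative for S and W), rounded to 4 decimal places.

-84.5833, -84.5417

Field D=3, A=0: +3·20° lon, +0·10° lat → SW at lon -120°, lat -90°.
Square 8, 5: +8·2° lon, +5·1° lat → SW at lon -104°, lat -85°.
Subsquare u=20, k=10: +20·0.0833333° lon, +10·0.0416667° lat → SW at lon -102.333°, lat -84.5833°.
Cell spans 0.0833333° lon × 0.0416667° lat.
south -84.5833, north -84.5417.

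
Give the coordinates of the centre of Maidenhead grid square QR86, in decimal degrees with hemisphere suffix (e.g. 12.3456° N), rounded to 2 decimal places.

Field Q=16, R=17: +16·20° lon, +17·10° lat → SW at lon 140°, lat 80°.
Square 8, 6: +8·2° lon, +6·1° lat → SW at lon 156°, lat 86°.
Cell spans 2° lon × 1° lat. Centre is SW corner plus half of each.
latitude 86.50° N, longitude 157.00° E.

86.50° N, 157.00° E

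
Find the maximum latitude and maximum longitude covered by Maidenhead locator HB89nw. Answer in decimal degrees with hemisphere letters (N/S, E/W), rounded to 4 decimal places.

Field H=7, B=1: +7·20° lon, +1·10° lat → SW at lon -40°, lat -80°.
Square 8, 9: +8·2° lon, +9·1° lat → SW at lon -24°, lat -71°.
Subsquare n=13, w=22: +13·0.0833333° lon, +22·0.0416667° lat → SW at lon -22.9167°, lat -70.0833°.
Cell spans 0.0833333° lon × 0.0416667° lat. NE corner is SW corner plus one full cell.
latitude 70.0417° S, longitude 22.8333° W.

70.0417° S, 22.8333° W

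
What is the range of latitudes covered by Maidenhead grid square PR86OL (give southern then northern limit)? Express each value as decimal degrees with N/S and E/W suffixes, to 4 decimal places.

Field P=15, R=17: +15·20° lon, +17·10° lat → SW at lon 120°, lat 80°.
Square 8, 6: +8·2° lon, +6·1° lat → SW at lon 136°, lat 86°.
Subsquare o=14, l=11: +14·0.0833333° lon, +11·0.0416667° lat → SW at lon 137.167°, lat 86.4583°.
Cell spans 0.0833333° lon × 0.0416667° lat.
south 86.4583° N, north 86.5000° N.

86.4583° N, 86.5000° N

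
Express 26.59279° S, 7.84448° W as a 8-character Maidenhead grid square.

IG63bj87

Offset from 180°W / 90°S: lon 172.15552°, lat 63.40721°.
Field (20°×10°, letters A–R): lon ⌊172.15552/20⌋ = 8 → I; lat ⌊63.40721/10⌋ = 6 → G.
Square (2°×1°, digits 0–9): lon ⌊12.15552/2⌋ = 6; lat ⌊3.40721/1⌋ = 3.
Subsquare (5′×2.5′, letters a–x): lon ⌊0.15552/0.0833333⌋ = 1 → b; lat ⌊0.40721/0.0416667⌋ = 9 → j.
Extended square (30″×15″, digits 0–9): lon ⌊0.07219/0.00833333⌋ = 8; lat ⌊0.03221/0.00416667⌋ = 7.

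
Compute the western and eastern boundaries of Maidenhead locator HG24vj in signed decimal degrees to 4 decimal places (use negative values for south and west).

-34.2500, -34.1667

Field H=7, G=6: +7·20° lon, +6·10° lat → SW at lon -40°, lat -30°.
Square 2, 4: +2·2° lon, +4·1° lat → SW at lon -36°, lat -26°.
Subsquare v=21, j=9: +21·0.0833333° lon, +9·0.0416667° lat → SW at lon -34.25°, lat -25.625°.
Cell spans 0.0833333° lon × 0.0416667° lat.
west -34.2500, east -34.1667.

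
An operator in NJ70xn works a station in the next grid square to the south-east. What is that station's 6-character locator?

NJ80am

Longitude subsquare x = 23; +1 → 24, wraps to 0 = a, carry into square.
Longitude square 7; +1 → 8.
Latitude subsquare n = 13; −1 → 12 = m.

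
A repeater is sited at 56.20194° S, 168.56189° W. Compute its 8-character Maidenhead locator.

Offset from 180°W / 90°S: lon 11.43811°, lat 33.79806°.
Field: 11.43811/20 → 0 → A, 33.79806/10 → 3 → D; chars AD.
Square: 11.43811/2 → 5, 3.79806/1 → 3; chars 53.
Subsquare: 1.43811/0.0833333 → 17 → r, 0.79806/0.0416667 → 19 → t; chars rt.
Extended square: 0.02144/0.00833333 → 2, 0.00639/0.00416667 → 1; chars 21.

AD53rt21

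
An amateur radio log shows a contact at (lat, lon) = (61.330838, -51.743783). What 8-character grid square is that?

Shift to the Maidenhead origin (180°W, 90°S): lon 128.25622, lat 151.33084.
Field: lon ⌊128.25622/20⌋ = 6 → G; lat ⌊151.33084/10⌋ = 15 → P.
Square: lon ⌊8.25622/2⌋ = 4; lat ⌊1.33084/1⌋ = 1.
Subsquare: lon ⌊0.25622/0.0833333⌋ = 3 → d; lat ⌊0.33084/0.0416667⌋ = 7 → h.
Extended square: lon ⌊0.00622/0.00833333⌋ = 0; lat ⌊0.03917/0.00416667⌋ = 9.

GP41dh09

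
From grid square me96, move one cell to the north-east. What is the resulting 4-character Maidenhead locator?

NE07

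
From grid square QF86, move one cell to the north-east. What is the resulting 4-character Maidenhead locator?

QF97

Longitude square 8; +1 → 9.
Latitude square 6; +1 → 7.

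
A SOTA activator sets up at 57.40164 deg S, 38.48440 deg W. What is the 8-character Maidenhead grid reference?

Offset from 180°W / 90°S: lon 141.51560°, lat 32.59836°.
Field: 141.51560/20 → 7 → H, 32.59836/10 → 3 → D; chars HD.
Square: 1.51560/2 → 0, 2.59836/1 → 2; chars 02.
Subsquare: 1.51560/0.0833333 → 18 → s, 0.59836/0.0416667 → 14 → o; chars so.
Extended square: 0.01560/0.00833333 → 1, 0.01503/0.00416667 → 3; chars 13.

HD02so13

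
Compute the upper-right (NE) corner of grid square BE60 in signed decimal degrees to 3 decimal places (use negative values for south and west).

-49.000, -146.000

Field B=1, E=4: +1·20° lon, +4·10° lat → SW at lon -160°, lat -50°.
Square 6, 0: +6·2° lon, +0·1° lat → SW at lon -148°, lat -50°.
Cell spans 2° lon × 1° lat. NE corner is SW corner plus one full cell.
latitude -49.000, longitude -146.000.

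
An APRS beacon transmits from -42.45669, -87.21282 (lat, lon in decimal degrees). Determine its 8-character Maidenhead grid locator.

EE67jn40

Shift to the Maidenhead origin (180°W, 90°S): lon 92.78718, lat 47.54331.
Field: lon ⌊92.78718/20⌋ = 4 → E; lat ⌊47.54331/10⌋ = 4 → E.
Square: lon ⌊12.78718/2⌋ = 6; lat ⌊7.54331/1⌋ = 7.
Subsquare: lon ⌊0.78718/0.0833333⌋ = 9 → j; lat ⌊0.54331/0.0416667⌋ = 13 → n.
Extended square: lon ⌊0.03718/0.00833333⌋ = 4; lat ⌊0.00164/0.00416667⌋ = 0.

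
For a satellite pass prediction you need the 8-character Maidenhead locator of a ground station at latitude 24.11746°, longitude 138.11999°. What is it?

PL94bc48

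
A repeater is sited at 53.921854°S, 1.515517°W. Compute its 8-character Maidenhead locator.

ID96fb88

Add 180° to longitude and 90° to latitude: 178.48448, 36.07815.
Field: 178.48448/20 → 8 → I, 36.07815/10 → 3 → D; chars ID.
Square: 18.48448/2 → 9, 6.07815/1 → 6; chars 96.
Subsquare: 0.48448/0.0833333 → 5 → f, 0.07815/0.0416667 → 1 → b; chars fb.
Extended square: 0.06782/0.00833333 → 8, 0.03648/0.00416667 → 8; chars 88.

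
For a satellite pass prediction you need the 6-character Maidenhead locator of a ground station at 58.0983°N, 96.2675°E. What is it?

Add 180° to longitude and 90° to latitude: 276.2675, 148.0983.
Field: lon ⌊276.2675/20⌋ = 13 → N; lat ⌊148.0983/10⌋ = 14 → O.
Square: lon ⌊16.2675/2⌋ = 8; lat ⌊8.0983/1⌋ = 8.
Subsquare: lon ⌊0.2675/0.0833333⌋ = 3 → d; lat ⌊0.0983/0.0416667⌋ = 2 → c.

NO88dc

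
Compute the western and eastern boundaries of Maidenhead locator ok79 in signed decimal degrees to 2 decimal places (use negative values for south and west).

Field O=14, K=10: +14·20° lon, +10·10° lat → SW at lon 100°, lat 10°.
Square 7, 9: +7·2° lon, +9·1° lat → SW at lon 114°, lat 19°.
Cell spans 2° lon × 1° lat.
west 114.00, east 116.00.

114.00, 116.00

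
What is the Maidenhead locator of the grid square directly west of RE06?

Longitude square 0; −1 → -1, wraps to 9, carry into field.
Longitude field R = 17; −1 → 16 = Q.
The latitude characters are unchanged.

QE96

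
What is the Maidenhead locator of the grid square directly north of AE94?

AE95

Latitude square 4; +1 → 5.
The longitude characters are unchanged.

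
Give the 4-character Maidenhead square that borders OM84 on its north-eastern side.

Longitude square 8; +1 → 9.
Latitude square 4; +1 → 5.

OM95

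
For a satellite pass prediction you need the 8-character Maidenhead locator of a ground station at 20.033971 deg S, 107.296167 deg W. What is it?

DG69ix41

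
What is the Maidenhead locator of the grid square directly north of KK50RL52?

KK50rl53

Latitude extended square 2; +1 → 3.
The longitude characters are unchanged.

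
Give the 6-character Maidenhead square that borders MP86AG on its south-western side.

Longitude subsquare a = 0; −1 → -1, wraps to 23 = x, carry into square.
Longitude square 8; −1 → 7.
Latitude subsquare g = 6; −1 → 5 = f.

MP76xf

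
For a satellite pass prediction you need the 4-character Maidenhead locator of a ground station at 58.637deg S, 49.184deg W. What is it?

Add 180° to longitude and 90° to latitude: 130.82, 31.36.
Field: 130.82/20 → 6 → G, 31.36/10 → 3 → D; chars GD.
Square: 10.82/2 → 5, 1.36/1 → 1; chars 51.

GD51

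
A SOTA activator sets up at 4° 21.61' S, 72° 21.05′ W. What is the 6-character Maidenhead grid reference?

Offset from 180°W / 90°S: lon 107.6492°, lat 85.6398°.
Field (20°×10°, letters A–R): lon ⌊107.6492/20⌋ = 5 → F; lat ⌊85.6398/10⌋ = 8 → I.
Square (2°×1°, digits 0–9): lon ⌊7.6492/2⌋ = 3; lat ⌊5.6398/1⌋ = 5.
Subsquare (5′×2.5′, letters a–x): lon ⌊1.6492/0.0833333⌋ = 19 → t; lat ⌊0.6398/0.0416667⌋ = 15 → p.

FI35tp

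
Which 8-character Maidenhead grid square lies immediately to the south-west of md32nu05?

Longitude extended square 0; −1 → -1, wraps to 9, carry into subsquare.
Longitude subsquare n = 13; −1 → 12 = m.
Latitude extended square 5; −1 → 4.

MD32mu94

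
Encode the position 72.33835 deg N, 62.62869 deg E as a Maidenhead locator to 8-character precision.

Add 180° to longitude and 90° to latitude: 242.62869, 162.33835.
Field (20°×10°, letters A–R): 242.62869/20 → 12 → M, 162.33835/10 → 16 → Q; chars MQ.
Square (2°×1°, digits 0–9): 2.62869/2 → 1, 2.33835/1 → 2; chars 12.
Subsquare (5′×2.5′, letters a–x): 0.62869/0.0833333 → 7 → h, 0.33835/0.0416667 → 8 → i; chars hi.
Extended square (30″×15″, digits 0–9): 0.04536/0.00833333 → 5, 0.00502/0.00416667 → 1; chars 51.

MQ12hi51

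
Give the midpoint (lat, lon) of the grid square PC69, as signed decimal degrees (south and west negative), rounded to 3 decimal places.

-60.500, 133.000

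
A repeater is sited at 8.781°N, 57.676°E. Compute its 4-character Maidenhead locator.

LJ88

Add 180° to longitude and 90° to latitude: 237.68, 98.78.
Field: 237.68/20 → 11 → L, 98.78/10 → 9 → J; chars LJ.
Square: 17.68/2 → 8, 8.78/1 → 8; chars 88.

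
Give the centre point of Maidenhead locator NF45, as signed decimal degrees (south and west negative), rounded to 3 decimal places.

Field N=13, F=5: +13·20° lon, +5·10° lat → SW at lon 80°, lat -40°.
Square 4, 5: +4·2° lon, +5·1° lat → SW at lon 88°, lat -35°.
Cell spans 2° lon × 1° lat. Centre is SW corner plus half of each.
latitude -34.500, longitude 89.000.

-34.500, 89.000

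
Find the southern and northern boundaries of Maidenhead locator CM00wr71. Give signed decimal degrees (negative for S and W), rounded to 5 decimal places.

30.71250, 30.71667

Field C=2, M=12: +2·20° lon, +12·10° lat → SW at lon -140°, lat 30°.
Square 0, 0: +0·2° lon, +0·1° lat → SW at lon -140°, lat 30°.
Subsquare w=22, r=17: +22·0.0833333° lon, +17·0.0416667° lat → SW at lon -138.167°, lat 30.7083°.
Extended square 7, 1: +7·0.00833333° lon, +1·0.00416667° lat → SW at lon -138.108°, lat 30.7125°.
Cell spans 0.00833333° lon × 0.00416667° lat.
south 30.71250, north 30.71667.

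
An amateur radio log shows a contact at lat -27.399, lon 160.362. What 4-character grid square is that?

Offset from 180°W / 90°S: lon 340.36°, lat 62.60°.
Field (20°×10°, letters A–R): 340.36/20 → 17 → R, 62.60/10 → 6 → G; chars RG.
Square (2°×1°, digits 0–9): 0.36/2 → 0, 2.60/1 → 2; chars 02.

RG02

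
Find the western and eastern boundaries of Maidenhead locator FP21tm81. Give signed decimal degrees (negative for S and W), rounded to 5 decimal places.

-74.35000, -74.34167

Field F=5, P=15: +5·20° lon, +15·10° lat → SW at lon -80°, lat 60°.
Square 2, 1: +2·2° lon, +1·1° lat → SW at lon -76°, lat 61°.
Subsquare t=19, m=12: +19·0.0833333° lon, +12·0.0416667° lat → SW at lon -74.4167°, lat 61.5°.
Extended square 8, 1: +8·0.00833333° lon, +1·0.00416667° lat → SW at lon -74.35°, lat 61.5042°.
Cell spans 0.00833333° lon × 0.00416667° lat.
west -74.35000, east -74.34167.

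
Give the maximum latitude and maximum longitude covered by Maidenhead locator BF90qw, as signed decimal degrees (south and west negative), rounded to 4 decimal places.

Field B=1, F=5: +1·20° lon, +5·10° lat → SW at lon -160°, lat -40°.
Square 9, 0: +9·2° lon, +0·1° lat → SW at lon -142°, lat -40°.
Subsquare q=16, w=22: +16·0.0833333° lon, +22·0.0416667° lat → SW at lon -140.667°, lat -39.0833°.
Cell spans 0.0833333° lon × 0.0416667° lat. NE corner is SW corner plus one full cell.
latitude -39.0417, longitude -140.5833.

-39.0417, -140.5833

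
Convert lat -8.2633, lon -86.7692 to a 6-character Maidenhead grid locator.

EI61or

Add 180° to longitude and 90° to latitude: 93.2308, 81.7367.
Field (20°×10°, letters A–R): 93.2308/20 → 4 → E, 81.7367/10 → 8 → I; chars EI.
Square (2°×1°, digits 0–9): 13.2308/2 → 6, 1.7367/1 → 1; chars 61.
Subsquare (5′×2.5′, letters a–x): 1.2308/0.0833333 → 14 → o, 0.7367/0.0416667 → 17 → r; chars or.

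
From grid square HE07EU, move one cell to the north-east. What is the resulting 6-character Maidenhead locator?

Longitude subsquare e = 4; +1 → 5 = f.
Latitude subsquare u = 20; +1 → 21 = v.

HE07fv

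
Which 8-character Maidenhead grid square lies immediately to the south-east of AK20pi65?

AK20pi74

Longitude extended square 6; +1 → 7.
Latitude extended square 5; −1 → 4.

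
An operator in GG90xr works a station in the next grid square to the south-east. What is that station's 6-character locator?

HG00aq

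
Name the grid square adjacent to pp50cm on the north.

PP50cn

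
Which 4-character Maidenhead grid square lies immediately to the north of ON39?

OO30

Latitude square 9; +1 → 10, wraps to 0, carry into field.
Latitude field N = 13; +1 → 14 = O.
The longitude characters are unchanged.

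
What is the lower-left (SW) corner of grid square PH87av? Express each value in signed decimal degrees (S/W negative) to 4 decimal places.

-12.1250, 136.0000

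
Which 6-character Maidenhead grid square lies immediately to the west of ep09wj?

EP09vj

Longitude subsquare w = 22; −1 → 21 = v.
The latitude characters are unchanged.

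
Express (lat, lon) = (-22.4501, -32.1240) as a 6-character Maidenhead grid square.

HG37wn

Shift to the Maidenhead origin (180°W, 90°S): lon 147.8760, lat 67.5499.
Field (20°×10°, letters A–R): lon ⌊147.8760/20⌋ = 7 → H; lat ⌊67.5499/10⌋ = 6 → G.
Square (2°×1°, digits 0–9): lon ⌊7.8760/2⌋ = 3; lat ⌊7.5499/1⌋ = 7.
Subsquare (5′×2.5′, letters a–x): lon ⌊1.8760/0.0833333⌋ = 22 → w; lat ⌊0.5499/0.0416667⌋ = 13 → n.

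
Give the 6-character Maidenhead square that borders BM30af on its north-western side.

BM20xg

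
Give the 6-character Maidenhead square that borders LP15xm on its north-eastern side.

Longitude subsquare x = 23; +1 → 24, wraps to 0 = a, carry into square.
Longitude square 1; +1 → 2.
Latitude subsquare m = 12; +1 → 13 = n.

LP25an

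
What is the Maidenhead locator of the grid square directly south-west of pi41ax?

PI31xw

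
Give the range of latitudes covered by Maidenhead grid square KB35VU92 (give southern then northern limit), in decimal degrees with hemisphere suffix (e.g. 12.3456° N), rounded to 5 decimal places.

74.15833° S, 74.15417° S

Field K=10, B=1: +10·20° lon, +1·10° lat → SW at lon 20°, lat -80°.
Square 3, 5: +3·2° lon, +5·1° lat → SW at lon 26°, lat -75°.
Subsquare v=21, u=20: +21·0.0833333° lon, +20·0.0416667° lat → SW at lon 27.75°, lat -74.1667°.
Extended square 9, 2: +9·0.00833333° lon, +2·0.00416667° lat → SW at lon 27.825°, lat -74.1583°.
Cell spans 0.00833333° lon × 0.00416667° lat.
south 74.15833° S, north 74.15417° S.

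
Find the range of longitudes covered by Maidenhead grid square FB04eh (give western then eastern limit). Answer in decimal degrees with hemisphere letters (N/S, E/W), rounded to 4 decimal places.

79.6667° W, 79.5833° W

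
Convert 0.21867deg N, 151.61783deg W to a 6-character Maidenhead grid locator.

BJ40ef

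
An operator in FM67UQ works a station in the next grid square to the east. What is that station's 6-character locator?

Longitude subsquare u = 20; +1 → 21 = v.
The latitude characters are unchanged.

FM67vq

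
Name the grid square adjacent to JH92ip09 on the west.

Longitude extended square 0; −1 → -1, wraps to 9, carry into subsquare.
Longitude subsquare i = 8; −1 → 7 = h.
The latitude characters are unchanged.

JH92hp99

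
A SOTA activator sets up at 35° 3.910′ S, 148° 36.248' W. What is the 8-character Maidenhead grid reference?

BF54qw74

Offset from 180°W / 90°S: lon 31.39587°, lat 54.93483°.
Field (20°×10°, letters A–R): 31.39587/20 → 1 → B, 54.93483/10 → 5 → F; chars BF.
Square (2°×1°, digits 0–9): 11.39587/2 → 5, 4.93483/1 → 4; chars 54.
Subsquare (5′×2.5′, letters a–x): 1.39587/0.0833333 → 16 → q, 0.93483/0.0416667 → 22 → w; chars qw.
Extended square (30″×15″, digits 0–9): 0.06253/0.00833333 → 7, 0.01817/0.00416667 → 4; chars 74.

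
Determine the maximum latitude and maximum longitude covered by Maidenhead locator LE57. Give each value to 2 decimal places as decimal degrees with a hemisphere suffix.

42.00° S, 52.00° E

Field L=11, E=4: +11·20° lon, +4·10° lat → SW at lon 40°, lat -50°.
Square 5, 7: +5·2° lon, +7·1° lat → SW at lon 50°, lat -43°.
Cell spans 2° lon × 1° lat. NE corner is SW corner plus one full cell.
latitude 42.00° S, longitude 52.00° E.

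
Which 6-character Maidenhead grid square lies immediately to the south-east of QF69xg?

QF79af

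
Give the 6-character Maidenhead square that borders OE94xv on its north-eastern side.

PE04aw

Longitude subsquare x = 23; +1 → 24, wraps to 0 = a, carry into square.
Longitude square 9; +1 → 10, wraps to 0, carry into field.
Longitude field O = 14; +1 → 15 = P.
Latitude subsquare v = 21; +1 → 22 = w.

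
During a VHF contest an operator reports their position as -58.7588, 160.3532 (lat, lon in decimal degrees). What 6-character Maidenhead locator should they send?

RD01ef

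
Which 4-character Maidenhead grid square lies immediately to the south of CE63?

CE62

Latitude square 3; −1 → 2.
The longitude characters are unchanged.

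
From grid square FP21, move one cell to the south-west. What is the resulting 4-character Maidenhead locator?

Longitude square 2; −1 → 1.
Latitude square 1; −1 → 0.

FP10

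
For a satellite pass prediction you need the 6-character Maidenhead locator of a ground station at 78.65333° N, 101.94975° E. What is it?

OQ08xp

Add 180° to longitude and 90° to latitude: 281.9497, 168.6533.
Field: lon ⌊281.9497/20⌋ = 14 → O; lat ⌊168.6533/10⌋ = 16 → Q.
Square: lon ⌊1.9497/2⌋ = 0; lat ⌊8.6533/1⌋ = 8.
Subsquare: lon ⌊1.9497/0.0833333⌋ = 23 → x; lat ⌊0.6533/0.0416667⌋ = 15 → p.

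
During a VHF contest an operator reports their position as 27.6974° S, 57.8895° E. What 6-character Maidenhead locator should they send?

Shift to the Maidenhead origin (180°W, 90°S): lon 237.8895, lat 62.3026.
Field: lon ⌊237.8895/20⌋ = 11 → L; lat ⌊62.3026/10⌋ = 6 → G.
Square: lon ⌊17.8895/2⌋ = 8; lat ⌊2.3026/1⌋ = 2.
Subsquare: lon ⌊1.8895/0.0833333⌋ = 22 → w; lat ⌊0.3026/0.0416667⌋ = 7 → h.

LG82wh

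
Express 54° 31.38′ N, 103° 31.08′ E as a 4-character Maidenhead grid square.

Offset from 180°W / 90°S: lon 283.52°, lat 144.52°.
Field: lon ⌊283.52/20⌋ = 14 → O; lat ⌊144.52/10⌋ = 14 → O.
Square: lon ⌊3.52/2⌋ = 1; lat ⌊4.52/1⌋ = 4.

OO14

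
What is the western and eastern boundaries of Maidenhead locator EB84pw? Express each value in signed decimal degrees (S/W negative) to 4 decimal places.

-82.7500, -82.6667

Field E=4, B=1: +4·20° lon, +1·10° lat → SW at lon -100°, lat -80°.
Square 8, 4: +8·2° lon, +4·1° lat → SW at lon -84°, lat -76°.
Subsquare p=15, w=22: +15·0.0833333° lon, +22·0.0416667° lat → SW at lon -82.75°, lat -75.0833°.
Cell spans 0.0833333° lon × 0.0416667° lat.
west -82.7500, east -82.6667.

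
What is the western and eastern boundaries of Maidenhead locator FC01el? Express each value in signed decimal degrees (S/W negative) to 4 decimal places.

Field F=5, C=2: +5·20° lon, +2·10° lat → SW at lon -80°, lat -70°.
Square 0, 1: +0·2° lon, +1·1° lat → SW at lon -80°, lat -69°.
Subsquare e=4, l=11: +4·0.0833333° lon, +11·0.0416667° lat → SW at lon -79.6667°, lat -68.5417°.
Cell spans 0.0833333° lon × 0.0416667° lat.
west -79.6667, east -79.5833.

-79.6667, -79.5833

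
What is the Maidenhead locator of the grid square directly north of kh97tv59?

KH97tw50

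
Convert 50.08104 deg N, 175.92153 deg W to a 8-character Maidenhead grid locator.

AO20ab99

Add 180° to longitude and 90° to latitude: 4.07847, 140.08104.
Field (20°×10°, letters A–R): lon ⌊4.07847/20⌋ = 0 → A; lat ⌊140.08104/10⌋ = 14 → O.
Square (2°×1°, digits 0–9): lon ⌊4.07847/2⌋ = 2; lat ⌊0.08104/1⌋ = 0.
Subsquare (5′×2.5′, letters a–x): lon ⌊0.07847/0.0833333⌋ = 0 → a; lat ⌊0.08104/0.0416667⌋ = 1 → b.
Extended square (30″×15″, digits 0–9): lon ⌊0.07847/0.00833333⌋ = 9; lat ⌊0.03937/0.00416667⌋ = 9.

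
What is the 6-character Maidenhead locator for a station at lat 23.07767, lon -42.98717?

GL83mb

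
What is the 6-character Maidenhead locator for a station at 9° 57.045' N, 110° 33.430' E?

OJ59gw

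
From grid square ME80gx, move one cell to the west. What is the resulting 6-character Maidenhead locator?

ME80fx

Longitude subsquare g = 6; −1 → 5 = f.
The latitude characters are unchanged.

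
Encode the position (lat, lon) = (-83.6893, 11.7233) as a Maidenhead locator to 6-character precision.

JA56uh

Shift to the Maidenhead origin (180°W, 90°S): lon 191.7233, lat 6.3107.
Field (20°×10°, letters A–R): lon ⌊191.7233/20⌋ = 9 → J; lat ⌊6.3107/10⌋ = 0 → A.
Square (2°×1°, digits 0–9): lon ⌊11.7233/2⌋ = 5; lat ⌊6.3107/1⌋ = 6.
Subsquare (5′×2.5′, letters a–x): lon ⌊1.7233/0.0833333⌋ = 20 → u; lat ⌊0.3107/0.0416667⌋ = 7 → h.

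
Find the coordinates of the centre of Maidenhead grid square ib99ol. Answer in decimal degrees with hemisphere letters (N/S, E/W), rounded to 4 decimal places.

Field I=8, B=1: +8·20° lon, +1·10° lat → SW at lon -20°, lat -80°.
Square 9, 9: +9·2° lon, +9·1° lat → SW at lon -2°, lat -71°.
Subsquare o=14, l=11: +14·0.0833333° lon, +11·0.0416667° lat → SW at lon -0.833333°, lat -70.5417°.
Cell spans 0.0833333° lon × 0.0416667° lat. Centre is SW corner plus half of each.
latitude 70.5208° S, longitude 0.7917° W.

70.5208° S, 0.7917° W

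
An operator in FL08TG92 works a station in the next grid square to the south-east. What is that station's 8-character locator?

Longitude extended square 9; +1 → 10, wraps to 0, carry into subsquare.
Longitude subsquare t = 19; +1 → 20 = u.
Latitude extended square 2; −1 → 1.

FL08ug01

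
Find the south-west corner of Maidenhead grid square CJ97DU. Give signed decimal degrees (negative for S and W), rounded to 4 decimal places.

Field C=2, J=9: +2·20° lon, +9·10° lat → SW at lon -140°, lat 0°.
Square 9, 7: +9·2° lon, +7·1° lat → SW at lon -122°, lat 7°.
Subsquare d=3, u=20: +3·0.0833333° lon, +20·0.0416667° lat → SW at lon -121.75°, lat 7.83333°.
latitude 7.8333, longitude -121.7500.

7.8333, -121.7500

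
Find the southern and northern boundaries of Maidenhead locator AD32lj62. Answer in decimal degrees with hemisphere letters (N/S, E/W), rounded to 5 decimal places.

57.61667° S, 57.61250° S

Field A=0, D=3: +0·20° lon, +3·10° lat → SW at lon -180°, lat -60°.
Square 3, 2: +3·2° lon, +2·1° lat → SW at lon -174°, lat -58°.
Subsquare l=11, j=9: +11·0.0833333° lon, +9·0.0416667° lat → SW at lon -173.083°, lat -57.625°.
Extended square 6, 2: +6·0.00833333° lon, +2·0.00416667° lat → SW at lon -173.033°, lat -57.6167°.
Cell spans 0.00833333° lon × 0.00416667° lat.
south 57.61667° S, north 57.61250° S.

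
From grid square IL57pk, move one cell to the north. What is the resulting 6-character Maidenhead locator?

Latitude subsquare k = 10; +1 → 11 = l.
The longitude characters are unchanged.

IL57pl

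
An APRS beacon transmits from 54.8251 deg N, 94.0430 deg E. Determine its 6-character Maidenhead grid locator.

NO74at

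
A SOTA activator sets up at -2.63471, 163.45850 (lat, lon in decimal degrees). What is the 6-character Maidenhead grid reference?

RI17ri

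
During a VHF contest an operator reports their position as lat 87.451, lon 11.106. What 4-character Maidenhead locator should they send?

Add 180° to longitude and 90° to latitude: 191.11, 177.45.
Field: lon ⌊191.11/20⌋ = 9 → J; lat ⌊177.45/10⌋ = 17 → R.
Square: lon ⌊11.11/2⌋ = 5; lat ⌊7.45/1⌋ = 7.

JR57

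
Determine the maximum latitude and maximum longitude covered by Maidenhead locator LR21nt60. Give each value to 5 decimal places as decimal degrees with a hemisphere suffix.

81.79583° N, 45.14167° E

Field L=11, R=17: +11·20° lon, +17·10° lat → SW at lon 40°, lat 80°.
Square 2, 1: +2·2° lon, +1·1° lat → SW at lon 44°, lat 81°.
Subsquare n=13, t=19: +13·0.0833333° lon, +19·0.0416667° lat → SW at lon 45.0833°, lat 81.7917°.
Extended square 6, 0: +6·0.00833333° lon, +0·0.00416667° lat → SW at lon 45.1333°, lat 81.7917°.
Cell spans 0.00833333° lon × 0.00416667° lat. NE corner is SW corner plus one full cell.
latitude 81.79583° N, longitude 45.14167° E.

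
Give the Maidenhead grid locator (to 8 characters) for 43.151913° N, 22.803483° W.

HN83od36

Shift to the Maidenhead origin (180°W, 90°S): lon 157.19652, lat 133.15191.
Field: 157.19652/20 → 7 → H, 133.15191/10 → 13 → N; chars HN.
Square: 17.19652/2 → 8, 3.15191/1 → 3; chars 83.
Subsquare: 1.19652/0.0833333 → 14 → o, 0.15191/0.0416667 → 3 → d; chars od.
Extended square: 0.02985/0.00833333 → 3, 0.02691/0.00416667 → 6; chars 36.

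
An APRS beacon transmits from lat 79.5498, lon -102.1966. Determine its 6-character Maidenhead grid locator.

DQ89vn

Add 180° to longitude and 90° to latitude: 77.8034, 169.5498.
Field: lon ⌊77.8034/20⌋ = 3 → D; lat ⌊169.5498/10⌋ = 16 → Q.
Square: lon ⌊17.8034/2⌋ = 8; lat ⌊9.5498/1⌋ = 9.
Subsquare: lon ⌊1.8034/0.0833333⌋ = 21 → v; lat ⌊0.5498/0.0416667⌋ = 13 → n.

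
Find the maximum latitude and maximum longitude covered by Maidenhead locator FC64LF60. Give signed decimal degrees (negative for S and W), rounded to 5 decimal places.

Field F=5, C=2: +5·20° lon, +2·10° lat → SW at lon -80°, lat -70°.
Square 6, 4: +6·2° lon, +4·1° lat → SW at lon -68°, lat -66°.
Subsquare l=11, f=5: +11·0.0833333° lon, +5·0.0416667° lat → SW at lon -67.0833°, lat -65.7917°.
Extended square 6, 0: +6·0.00833333° lon, +0·0.00416667° lat → SW at lon -67.0333°, lat -65.7917°.
Cell spans 0.00833333° lon × 0.00416667° lat. NE corner is SW corner plus one full cell.
latitude -65.78750, longitude -67.02500.

-65.78750, -67.02500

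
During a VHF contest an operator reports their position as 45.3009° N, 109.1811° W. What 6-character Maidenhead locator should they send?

Offset from 180°W / 90°S: lon 70.8189°, lat 135.3009°.
Field (20°×10°, letters A–R): lon ⌊70.8189/20⌋ = 3 → D; lat ⌊135.3009/10⌋ = 13 → N.
Square (2°×1°, digits 0–9): lon ⌊10.8189/2⌋ = 5; lat ⌊5.3009/1⌋ = 5.
Subsquare (5′×2.5′, letters a–x): lon ⌊0.8189/0.0833333⌋ = 9 → j; lat ⌊0.3009/0.0416667⌋ = 7 → h.

DN55jh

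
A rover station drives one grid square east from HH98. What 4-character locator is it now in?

Longitude square 9; +1 → 10, wraps to 0, carry into field.
Longitude field H = 7; +1 → 8 = I.
The latitude characters are unchanged.

IH08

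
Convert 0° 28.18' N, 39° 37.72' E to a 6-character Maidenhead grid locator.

KJ90tl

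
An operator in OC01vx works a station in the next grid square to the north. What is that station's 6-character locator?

OC02va

Latitude subsquare x = 23; +1 → 24, wraps to 0 = a, carry into square.
Latitude square 1; +1 → 2.
The longitude characters are unchanged.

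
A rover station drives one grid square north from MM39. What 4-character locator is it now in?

MN30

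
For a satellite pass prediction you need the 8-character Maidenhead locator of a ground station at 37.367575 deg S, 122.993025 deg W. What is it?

CF82mp01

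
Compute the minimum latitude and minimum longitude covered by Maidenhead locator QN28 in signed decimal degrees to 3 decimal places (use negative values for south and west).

Field Q=16, N=13: +16·20° lon, +13·10° lat → SW at lon 140°, lat 40°.
Square 2, 8: +2·2° lon, +8·1° lat → SW at lon 144°, lat 48°.
latitude 48.000, longitude 144.000.

48.000, 144.000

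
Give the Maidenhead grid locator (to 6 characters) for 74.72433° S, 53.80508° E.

LB65vg

Shift to the Maidenhead origin (180°W, 90°S): lon 233.8051, lat 15.2757.
Field: 233.8051/20 → 11 → L, 15.2757/10 → 1 → B; chars LB.
Square: 13.8051/2 → 6, 5.2757/1 → 5; chars 65.
Subsquare: 1.8051/0.0833333 → 21 → v, 0.2757/0.0416667 → 6 → g; chars vg.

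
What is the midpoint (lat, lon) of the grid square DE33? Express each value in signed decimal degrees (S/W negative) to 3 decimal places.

Field D=3, E=4: +3·20° lon, +4·10° lat → SW at lon -120°, lat -50°.
Square 3, 3: +3·2° lon, +3·1° lat → SW at lon -114°, lat -47°.
Cell spans 2° lon × 1° lat. Centre is SW corner plus half of each.
latitude -46.500, longitude -113.000.

-46.500, -113.000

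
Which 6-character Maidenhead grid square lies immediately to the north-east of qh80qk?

QH80rl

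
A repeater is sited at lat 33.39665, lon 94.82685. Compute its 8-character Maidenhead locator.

Shift to the Maidenhead origin (180°W, 90°S): lon 274.82685, lat 123.39665.
Field: lon ⌊274.82685/20⌋ = 13 → N; lat ⌊123.39665/10⌋ = 12 → M.
Square: lon ⌊14.82685/2⌋ = 7; lat ⌊3.39665/1⌋ = 3.
Subsquare: lon ⌊0.82685/0.0833333⌋ = 9 → j; lat ⌊0.39665/0.0416667⌋ = 9 → j.
Extended square: lon ⌊0.07685/0.00833333⌋ = 9; lat ⌊0.02165/0.00416667⌋ = 5.

NM73jj95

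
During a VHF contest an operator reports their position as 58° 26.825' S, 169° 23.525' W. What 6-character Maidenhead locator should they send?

AD51hn

Shift to the Maidenhead origin (180°W, 90°S): lon 10.6079, lat 31.5529.
Field: lon ⌊10.6079/20⌋ = 0 → A; lat ⌊31.5529/10⌋ = 3 → D.
Square: lon ⌊10.6079/2⌋ = 5; lat ⌊1.5529/1⌋ = 1.
Subsquare: lon ⌊0.6079/0.0833333⌋ = 7 → h; lat ⌊0.5529/0.0416667⌋ = 13 → n.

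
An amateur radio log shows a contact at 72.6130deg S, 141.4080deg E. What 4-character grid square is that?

Offset from 180°W / 90°S: lon 321.41°, lat 17.39°.
Field: 321.41/20 → 16 → Q, 17.39/10 → 1 → B; chars QB.
Square: 1.41/2 → 0, 7.39/1 → 7; chars 07.

QB07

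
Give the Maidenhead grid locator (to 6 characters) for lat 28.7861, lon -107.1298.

DL68ks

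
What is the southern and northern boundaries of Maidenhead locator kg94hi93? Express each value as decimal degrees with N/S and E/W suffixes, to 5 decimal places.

Field K=10, G=6: +10·20° lon, +6·10° lat → SW at lon 20°, lat -30°.
Square 9, 4: +9·2° lon, +4·1° lat → SW at lon 38°, lat -26°.
Subsquare h=7, i=8: +7·0.0833333° lon, +8·0.0416667° lat → SW at lon 38.5833°, lat -25.6667°.
Extended square 9, 3: +9·0.00833333° lon, +3·0.00416667° lat → SW at lon 38.6583°, lat -25.6542°.
Cell spans 0.00833333° lon × 0.00416667° lat.
south 25.65417° S, north 25.65000° S.

25.65417° S, 25.65000° S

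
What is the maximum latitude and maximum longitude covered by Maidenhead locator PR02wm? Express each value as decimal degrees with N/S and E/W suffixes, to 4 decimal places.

82.5417° N, 121.9167° E

Field P=15, R=17: +15·20° lon, +17·10° lat → SW at lon 120°, lat 80°.
Square 0, 2: +0·2° lon, +2·1° lat → SW at lon 120°, lat 82°.
Subsquare w=22, m=12: +22·0.0833333° lon, +12·0.0416667° lat → SW at lon 121.833°, lat 82.5°.
Cell spans 0.0833333° lon × 0.0416667° lat. NE corner is SW corner plus one full cell.
latitude 82.5417° N, longitude 121.9167° E.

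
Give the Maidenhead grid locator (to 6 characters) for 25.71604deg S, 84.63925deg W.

Shift to the Maidenhead origin (180°W, 90°S): lon 95.3607, lat 64.2840.
Field: 95.3607/20 → 4 → E, 64.2840/10 → 6 → G; chars EG.
Square: 15.3607/2 → 7, 4.2840/1 → 4; chars 74.
Subsquare: 1.3607/0.0833333 → 16 → q, 0.2840/0.0416667 → 6 → g; chars qg.

EG74qg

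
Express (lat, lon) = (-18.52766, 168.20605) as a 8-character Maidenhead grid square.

Shift to the Maidenhead origin (180°W, 90°S): lon 348.20605, lat 71.47234.
Field (20°×10°, letters A–R): 348.20605/20 → 17 → R, 71.47234/10 → 7 → H; chars RH.
Square (2°×1°, digits 0–9): 8.20605/2 → 4, 1.47234/1 → 1; chars 41.
Subsquare (5′×2.5′, letters a–x): 0.20605/0.0833333 → 2 → c, 0.47234/0.0416667 → 11 → l; chars cl.
Extended square (30″×15″, digits 0–9): 0.03938/0.00833333 → 4, 0.01401/0.00416667 → 3; chars 43.

RH41cl43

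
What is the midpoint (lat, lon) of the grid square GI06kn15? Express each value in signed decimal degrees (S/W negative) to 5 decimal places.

Field G=6, I=8: +6·20° lon, +8·10° lat → SW at lon -60°, lat -10°.
Square 0, 6: +0·2° lon, +6·1° lat → SW at lon -60°, lat -4°.
Subsquare k=10, n=13: +10·0.0833333° lon, +13·0.0416667° lat → SW at lon -59.1667°, lat -3.45833°.
Extended square 1, 5: +1·0.00833333° lon, +5·0.00416667° lat → SW at lon -59.1583°, lat -3.4375°.
Cell spans 0.00833333° lon × 0.00416667° lat. Centre is SW corner plus half of each.
latitude -3.43542, longitude -59.15417.

-3.43542, -59.15417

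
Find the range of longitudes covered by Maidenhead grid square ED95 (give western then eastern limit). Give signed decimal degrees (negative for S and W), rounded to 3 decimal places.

-82.000, -80.000

Field E=4, D=3: +4·20° lon, +3·10° lat → SW at lon -100°, lat -60°.
Square 9, 5: +9·2° lon, +5·1° lat → SW at lon -82°, lat -55°.
Cell spans 2° lon × 1° lat.
west -82.000, east -80.000.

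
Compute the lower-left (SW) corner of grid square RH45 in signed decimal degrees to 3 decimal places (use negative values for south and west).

Field R=17, H=7: +17·20° lon, +7·10° lat → SW at lon 160°, lat -20°.
Square 4, 5: +4·2° lon, +5·1° lat → SW at lon 168°, lat -15°.
latitude -15.000, longitude 168.000.

-15.000, 168.000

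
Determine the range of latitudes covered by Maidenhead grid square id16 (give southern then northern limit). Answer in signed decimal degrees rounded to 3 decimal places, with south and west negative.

-54.000, -53.000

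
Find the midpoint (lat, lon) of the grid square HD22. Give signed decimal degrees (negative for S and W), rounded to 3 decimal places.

Field H=7, D=3: +7·20° lon, +3·10° lat → SW at lon -40°, lat -60°.
Square 2, 2: +2·2° lon, +2·1° lat → SW at lon -36°, lat -58°.
Cell spans 2° lon × 1° lat. Centre is SW corner plus half of each.
latitude -57.500, longitude -35.000.

-57.500, -35.000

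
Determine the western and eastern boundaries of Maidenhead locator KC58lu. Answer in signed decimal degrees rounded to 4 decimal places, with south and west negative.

Field K=10, C=2: +10·20° lon, +2·10° lat → SW at lon 20°, lat -70°.
Square 5, 8: +5·2° lon, +8·1° lat → SW at lon 30°, lat -62°.
Subsquare l=11, u=20: +11·0.0833333° lon, +20·0.0416667° lat → SW at lon 30.9167°, lat -61.1667°.
Cell spans 0.0833333° lon × 0.0416667° lat.
west 30.9167, east 31.0000.

30.9167, 31.0000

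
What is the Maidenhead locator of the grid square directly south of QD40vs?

QD40vr

Latitude subsquare s = 18; −1 → 17 = r.
The longitude characters are unchanged.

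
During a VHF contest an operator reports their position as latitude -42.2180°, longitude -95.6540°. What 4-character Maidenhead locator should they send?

EE27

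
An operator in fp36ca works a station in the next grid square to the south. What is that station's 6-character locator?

FP35cx

Latitude subsquare a = 0; −1 → -1, wraps to 23 = x, carry into square.
Latitude square 6; −1 → 5.
The longitude characters are unchanged.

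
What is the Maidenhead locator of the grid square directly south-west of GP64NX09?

GP64mx98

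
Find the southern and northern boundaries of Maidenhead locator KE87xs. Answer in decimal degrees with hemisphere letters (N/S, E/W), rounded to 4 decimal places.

Field K=10, E=4: +10·20° lon, +4·10° lat → SW at lon 20°, lat -50°.
Square 8, 7: +8·2° lon, +7·1° lat → SW at lon 36°, lat -43°.
Subsquare x=23, s=18: +23·0.0833333° lon, +18·0.0416667° lat → SW at lon 37.9167°, lat -42.25°.
Cell spans 0.0833333° lon × 0.0416667° lat.
south 42.2500° S, north 42.2083° S.

42.2500° S, 42.2083° S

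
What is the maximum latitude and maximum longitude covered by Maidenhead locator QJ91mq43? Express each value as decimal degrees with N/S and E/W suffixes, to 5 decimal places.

1.68333° N, 159.04167° E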